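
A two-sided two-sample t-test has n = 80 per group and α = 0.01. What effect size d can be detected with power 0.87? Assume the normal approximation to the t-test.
d ≈ 0.59

Minimum detectable effect (two-sample t-test, normal approximation):
d = (z_{α/2} + z_β) / √(n/2)
d = (2.576 + 1.126) / √(80/2)
d = 3.702 / 6.325
d ≈ 0.59

By Cohen's convention (0.2 small / 0.5 medium / 0.8 large): medium effect.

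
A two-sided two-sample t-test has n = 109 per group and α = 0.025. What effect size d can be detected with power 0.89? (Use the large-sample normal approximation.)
d ≈ 0.47

Minimum detectable effect (two-sample t-test, normal approximation):
d = (z_{α/2} + z_β) / √(n/2)
d = (2.241 + 1.227) / √(109/2)
d = 3.468 / 7.382
d ≈ 0.47

By Cohen's convention (0.2 small / 0.5 medium / 0.8 large): small effect.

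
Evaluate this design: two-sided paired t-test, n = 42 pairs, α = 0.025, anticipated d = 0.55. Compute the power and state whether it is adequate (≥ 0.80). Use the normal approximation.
Power ≈ 0.91; the study is adequately powered (power ≥ 0.80)

Power calculation (paired t-test, normal approximation):
z_β = d · √n - z_{α/2}
z_β = 0.55 · √42 - 2.241
z_β = 0.55 · 6.481 - 2.241
z_β = 1.323

Power = Φ(z_β) = Φ(1.323) ≈ 0.907

Effect size d = 0.55 is medium by Cohen's convention (0.2/0.5/0.8).

Threshold: power ≥ 0.80 is conventionally adequate.
Power ≈ 0.91 → the study is adequately powered (power ≥ 0.80).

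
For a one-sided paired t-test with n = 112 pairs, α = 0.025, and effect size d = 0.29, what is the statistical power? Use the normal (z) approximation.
Power ≈ 0.87

Power calculation (paired t-test, normal approximation):
z_β = d · √n - z_α
z_β = 0.29 · √112 - 1.960
z_β = 0.29 · 10.583 - 1.960
z_β = 1.109

Power = Φ(z_β) = Φ(1.109) ≈ 0.866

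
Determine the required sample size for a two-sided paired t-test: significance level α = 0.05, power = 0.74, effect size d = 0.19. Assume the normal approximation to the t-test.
n = 188 pairs

Sample size formula (paired t-test, normal approximation):
n = ((z_{α/2} + z_β) / d)²

z_{α/2} = 1.960 (for α = 0.05, two-sided)
z_β = 0.643 (for power = 0.74)
d = 0.19

n = ((1.960 + 0.643) / 0.19)²
n = (13.700)²
n ≈ 187.69
Round up to the next whole number: n = 188 pairs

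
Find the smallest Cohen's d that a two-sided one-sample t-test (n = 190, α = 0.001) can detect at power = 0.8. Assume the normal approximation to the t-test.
d ≈ 0.30

Minimum detectable effect (one-sample t-test, normal approximation):
d = (z_{α/2} + z_β) / √n
d = (3.291 + 0.842) / √190
d = 4.132 / 13.784
d ≈ 0.30

By Cohen's convention (0.2 small / 0.5 medium / 0.8 large): small effect.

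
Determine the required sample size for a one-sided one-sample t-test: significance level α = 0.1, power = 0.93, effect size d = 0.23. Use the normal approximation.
n = 144

Sample size formula (one-sample t-test, normal approximation):
n = ((z_α + z_β) / d)²

z_α = 1.282 (for α = 0.1, one-sided)
z_β = 1.476 (for power = 0.93)
d = 0.23

n = ((1.282 + 1.476) / 0.23)²
n = (11.991)²
n ≈ 143.78
Round up to the next whole number: n = 144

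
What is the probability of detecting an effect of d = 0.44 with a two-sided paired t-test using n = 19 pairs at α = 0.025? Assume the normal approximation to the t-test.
Power ≈ 0.37

Power calculation (paired t-test, normal approximation):
z_β = d · √n - z_{α/2}
z_β = 0.44 · √19 - 2.241
z_β = 0.44 · 4.359 - 2.241
z_β = -0.323

Power = Φ(z_β) = Φ(-0.323) ≈ 0.373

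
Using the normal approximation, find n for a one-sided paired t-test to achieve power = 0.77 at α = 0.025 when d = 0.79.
n = 12 pairs

Sample size formula (paired t-test, normal approximation):
n = ((z_α + z_β) / d)²

z_α = 1.960 (for α = 0.025, one-sided)
z_β = 0.739 (for power = 0.77)
d = 0.79

n = ((1.960 + 0.739) / 0.79)²
n = (3.416)²
n ≈ 11.67
Round up to the next whole number: n = 12 pairs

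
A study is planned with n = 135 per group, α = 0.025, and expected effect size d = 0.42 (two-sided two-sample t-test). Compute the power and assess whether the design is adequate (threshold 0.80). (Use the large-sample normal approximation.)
Power ≈ 0.89; the study is adequately powered (power ≥ 0.80)

Power calculation (two-sample t-test, normal approximation):
z_β = d · √(n/2) - z_{α/2}
z_β = 0.42 · √(135/2) - 2.241
z_β = 0.42 · 8.216 - 2.241
z_β = 1.209

Power = Φ(z_β) = Φ(1.209) ≈ 0.887

Effect size d = 0.42 is small by Cohen's convention (0.2/0.5/0.8).

Threshold: power ≥ 0.80 is conventionally adequate.
Power ≈ 0.89 → the study is adequately powered (power ≥ 0.80).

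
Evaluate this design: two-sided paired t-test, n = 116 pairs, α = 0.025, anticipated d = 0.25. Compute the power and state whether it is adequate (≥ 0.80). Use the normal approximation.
Power ≈ 0.67; the study is underpowered (power < 0.80)

Power calculation (paired t-test, normal approximation):
z_β = d · √n - z_{α/2}
z_β = 0.25 · √116 - 2.241
z_β = 0.25 · 10.770 - 2.241
z_β = 0.451

Power = Φ(z_β) = Φ(0.451) ≈ 0.674

Effect size d = 0.25 is small by Cohen's convention (0.2/0.5/0.8).

Threshold: power ≥ 0.80 is conventionally adequate.
Power ≈ 0.67 → the study is underpowered (power < 0.80).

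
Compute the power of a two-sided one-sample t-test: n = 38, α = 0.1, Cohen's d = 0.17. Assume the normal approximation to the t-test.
Power ≈ 0.28

Power calculation (one-sample t-test, normal approximation):
z_β = d · √n - z_{α/2}
z_β = 0.17 · √38 - 1.645
z_β = 0.17 · 6.164 - 1.645
z_β = -0.597

Power = Φ(z_β) = Φ(-0.597) ≈ 0.275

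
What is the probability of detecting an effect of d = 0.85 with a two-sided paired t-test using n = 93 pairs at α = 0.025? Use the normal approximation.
Power ≈ 1.00

Power calculation (paired t-test, normal approximation):
z_β = d · √n - z_{α/2}
z_β = 0.85 · √93 - 2.241
z_β = 0.85 · 9.644 - 2.241
z_β = 5.956

Power = Φ(z_β) = Φ(5.956) ≈ 1.000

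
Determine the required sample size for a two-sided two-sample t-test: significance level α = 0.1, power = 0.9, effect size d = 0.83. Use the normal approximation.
n = 25 per group

Sample size formula (two-sample t-test, normal approximation):
n = 2 · ((z_{α/2} + z_β) / d)²

z_{α/2} = 1.645 (for α = 0.1, two-sided)
z_β = 1.282 (for power = 0.9)
d = 0.83

n = 2 · ((1.645 + 1.282) / 0.83)²
n = 2 · (3.527)²
n ≈ 24.88
Round up to the next whole number: n = 25 per group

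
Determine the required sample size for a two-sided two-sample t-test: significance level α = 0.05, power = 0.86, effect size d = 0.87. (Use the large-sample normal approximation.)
n = 25 per group

Sample size formula (two-sample t-test, normal approximation):
n = 2 · ((z_{α/2} + z_β) / d)²

z_{α/2} = 1.960 (for α = 0.05, two-sided)
z_β = 1.080 (for power = 0.86)
d = 0.87

n = 2 · ((1.960 + 1.080) / 0.87)²
n = 2 · (3.494)²
n ≈ 24.42
Round up to the next whole number: n = 25 per group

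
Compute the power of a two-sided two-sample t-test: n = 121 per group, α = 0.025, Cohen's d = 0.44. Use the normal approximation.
Power ≈ 0.88

Power calculation (two-sample t-test, normal approximation):
z_β = d · √(n/2) - z_{α/2}
z_β = 0.44 · √(121/2) - 2.241
z_β = 0.44 · 7.778 - 2.241
z_β = 1.181

Power = Φ(z_β) = Φ(1.181) ≈ 0.881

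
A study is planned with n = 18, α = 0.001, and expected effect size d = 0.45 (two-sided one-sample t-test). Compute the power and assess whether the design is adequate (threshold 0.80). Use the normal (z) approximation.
Power ≈ 0.08; the study is underpowered (power < 0.80)

Power calculation (one-sample t-test, normal approximation):
z_β = d · √n - z_{α/2}
z_β = 0.45 · √18 - 3.291
z_β = 0.45 · 4.243 - 3.291
z_β = -1.381

Power = Φ(z_β) = Φ(-1.381) ≈ 0.084

Effect size d = 0.45 is small by Cohen's convention (0.2/0.5/0.8).

Threshold: power ≥ 0.80 is conventionally adequate.
Power ≈ 0.08 → the study is underpowered (power < 0.80).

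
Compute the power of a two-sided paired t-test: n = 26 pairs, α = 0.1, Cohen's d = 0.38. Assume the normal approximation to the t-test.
Power ≈ 0.62

Power calculation (paired t-test, normal approximation):
z_β = d · √n - z_{α/2}
z_β = 0.38 · √26 - 1.645
z_β = 0.38 · 5.099 - 1.645
z_β = 0.293

Power = Φ(z_β) = Φ(0.293) ≈ 0.615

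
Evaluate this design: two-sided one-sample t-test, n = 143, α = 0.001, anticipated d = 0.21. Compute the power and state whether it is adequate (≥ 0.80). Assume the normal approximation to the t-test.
Power ≈ 0.22; the study is underpowered (power < 0.80)

Power calculation (one-sample t-test, normal approximation):
z_β = d · √n - z_{α/2}
z_β = 0.21 · √143 - 3.291
z_β = 0.21 · 11.958 - 3.291
z_β = -0.779

Power = Φ(z_β) = Φ(-0.779) ≈ 0.218

Effect size d = 0.21 is small by Cohen's convention (0.2/0.5/0.8).

Threshold: power ≥ 0.80 is conventionally adequate.
Power ≈ 0.22 → the study is underpowered (power < 0.80).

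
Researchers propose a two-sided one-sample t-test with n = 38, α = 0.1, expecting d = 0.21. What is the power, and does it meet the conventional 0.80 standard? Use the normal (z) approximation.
Power ≈ 0.36; the study is underpowered (power < 0.80)

Power calculation (one-sample t-test, normal approximation):
z_β = d · √n - z_{α/2}
z_β = 0.21 · √38 - 1.645
z_β = 0.21 · 6.164 - 1.645
z_β = -0.350

Power = Φ(z_β) = Φ(-0.350) ≈ 0.363

Effect size d = 0.21 is small by Cohen's convention (0.2/0.5/0.8).

Threshold: power ≥ 0.80 is conventionally adequate.
Power ≈ 0.36 → the study is underpowered (power < 0.80).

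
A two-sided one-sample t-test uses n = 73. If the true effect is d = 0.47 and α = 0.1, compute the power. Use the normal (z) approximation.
Power ≈ 0.99

Power calculation (one-sample t-test, normal approximation):
z_β = d · √n - z_{α/2}
z_β = 0.47 · √73 - 1.645
z_β = 0.47 · 8.544 - 1.645
z_β = 2.371

Power = Φ(z_β) = Φ(2.371) ≈ 0.991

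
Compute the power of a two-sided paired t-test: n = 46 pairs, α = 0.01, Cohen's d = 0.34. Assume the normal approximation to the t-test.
Power ≈ 0.39

Power calculation (paired t-test, normal approximation):
z_β = d · √n - z_{α/2}
z_β = 0.34 · √46 - 2.576
z_β = 0.34 · 6.782 - 2.576
z_β = -0.270

Power = Φ(z_β) = Φ(-0.270) ≈ 0.394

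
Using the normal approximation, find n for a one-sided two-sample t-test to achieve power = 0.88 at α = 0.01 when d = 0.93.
n = 29 per group

Sample size formula (two-sample t-test, normal approximation):
n = 2 · ((z_α + z_β) / d)²

z_α = 2.326 (for α = 0.01, one-sided)
z_β = 1.175 (for power = 0.88)
d = 0.93

n = 2 · ((2.326 + 1.175) / 0.93)²
n = 2 · (3.765)²
n ≈ 28.35
Round up to the next whole number: n = 29 per group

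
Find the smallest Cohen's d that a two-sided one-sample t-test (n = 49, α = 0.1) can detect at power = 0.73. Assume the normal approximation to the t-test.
d ≈ 0.32

Minimum detectable effect (one-sample t-test, normal approximation):
d = (z_{α/2} + z_β) / √n
d = (1.645 + 0.613) / √49
d = 2.258 / 7.000
d ≈ 0.32

By Cohen's convention (0.2 small / 0.5 medium / 0.8 large): small effect.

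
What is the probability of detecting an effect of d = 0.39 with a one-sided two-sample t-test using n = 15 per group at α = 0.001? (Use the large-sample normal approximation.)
Power ≈ 0.02

Power calculation (two-sample t-test, normal approximation):
z_β = d · √(n/2) - z_α
z_β = 0.39 · √(15/2) - 3.090
z_β = 0.39 · 2.739 - 3.090
z_β = -2.022

Power = Φ(z_β) = Φ(-2.022) ≈ 0.022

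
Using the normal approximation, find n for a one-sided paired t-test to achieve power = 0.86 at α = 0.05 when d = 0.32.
n = 73 pairs

Sample size formula (paired t-test, normal approximation):
n = ((z_α + z_β) / d)²

z_α = 1.645 (for α = 0.05, one-sided)
z_β = 1.080 (for power = 0.86)
d = 0.32

n = ((1.645 + 1.080) / 0.32)²
n = (8.516)²
n ≈ 72.52
Round up to the next whole number: n = 73 pairs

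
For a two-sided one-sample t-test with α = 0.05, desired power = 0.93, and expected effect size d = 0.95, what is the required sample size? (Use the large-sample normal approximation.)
n = 14

Sample size formula (one-sample t-test, normal approximation):
n = ((z_{α/2} + z_β) / d)²

z_{α/2} = 1.960 (for α = 0.05, two-sided)
z_β = 1.476 (for power = 0.93)
d = 0.95

n = ((1.960 + 1.476) / 0.95)²
n = (3.617)²
n ≈ 13.08
Round up to the next whole number: n = 14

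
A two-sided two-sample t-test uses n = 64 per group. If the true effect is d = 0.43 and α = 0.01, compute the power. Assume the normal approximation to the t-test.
Power ≈ 0.44

Power calculation (two-sample t-test, normal approximation):
z_β = d · √(n/2) - z_{α/2}
z_β = 0.43 · √(64/2) - 2.576
z_β = 0.43 · 5.657 - 2.576
z_β = -0.143

Power = Φ(z_β) = Φ(-0.143) ≈ 0.443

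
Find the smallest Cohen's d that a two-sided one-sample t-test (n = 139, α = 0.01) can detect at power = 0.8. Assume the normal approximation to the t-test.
d ≈ 0.29

Minimum detectable effect (one-sample t-test, normal approximation):
d = (z_{α/2} + z_β) / √n
d = (2.576 + 0.842) / √139
d = 3.417 / 11.790
d ≈ 0.29

By Cohen's convention (0.2 small / 0.5 medium / 0.8 large): small effect.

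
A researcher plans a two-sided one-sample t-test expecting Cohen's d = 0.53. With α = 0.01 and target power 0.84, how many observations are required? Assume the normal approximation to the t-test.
n = 46

Sample size formula (one-sample t-test, normal approximation):
n = ((z_{α/2} + z_β) / d)²

z_{α/2} = 2.576 (for α = 0.01, two-sided)
z_β = 0.994 (for power = 0.84)
d = 0.53

n = ((2.576 + 0.994) / 0.53)²
n = (6.736)²
n ≈ 45.37
Round up to the next whole number: n = 46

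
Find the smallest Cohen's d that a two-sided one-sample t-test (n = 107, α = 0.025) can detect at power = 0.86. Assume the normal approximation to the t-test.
d ≈ 0.32

Minimum detectable effect (one-sample t-test, normal approximation):
d = (z_{α/2} + z_β) / √n
d = (2.241 + 1.080) / √107
d = 3.322 / 10.344
d ≈ 0.32

By Cohen's convention (0.2 small / 0.5 medium / 0.8 large): small effect.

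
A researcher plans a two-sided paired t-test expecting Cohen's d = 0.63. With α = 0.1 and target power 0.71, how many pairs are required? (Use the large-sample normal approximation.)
n = 13 pairs

Sample size formula (paired t-test, normal approximation):
n = ((z_{α/2} + z_β) / d)²

z_{α/2} = 1.645 (for α = 0.1, two-sided)
z_β = 0.553 (for power = 0.71)
d = 0.63

n = ((1.645 + 0.553) / 0.63)²
n = (3.489)²
n ≈ 12.17
Round up to the next whole number: n = 13 pairs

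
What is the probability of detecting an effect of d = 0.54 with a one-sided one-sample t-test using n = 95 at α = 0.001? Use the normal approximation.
Power ≈ 0.99

Power calculation (one-sample t-test, normal approximation):
z_β = d · √n - z_α
z_β = 0.54 · √95 - 3.090
z_β = 0.54 · 9.747 - 3.090
z_β = 2.173

Power = Φ(z_β) = Φ(2.173) ≈ 0.985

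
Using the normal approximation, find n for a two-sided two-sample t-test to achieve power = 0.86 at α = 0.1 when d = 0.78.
n = 25 per group

Sample size formula (two-sample t-test, normal approximation):
n = 2 · ((z_{α/2} + z_β) / d)²

z_{α/2} = 1.645 (for α = 0.1, two-sided)
z_β = 1.080 (for power = 0.86)
d = 0.78

n = 2 · ((1.645 + 1.080) / 0.78)²
n = 2 · (3.494)²
n ≈ 24.42
Round up to the next whole number: n = 25 per group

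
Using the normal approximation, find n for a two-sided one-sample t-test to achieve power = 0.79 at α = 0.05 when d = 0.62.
n = 20

Sample size formula (one-sample t-test, normal approximation):
n = ((z_{α/2} + z_β) / d)²

z_{α/2} = 1.960 (for α = 0.05, two-sided)
z_β = 0.806 (for power = 0.79)
d = 0.62

n = ((1.960 + 0.806) / 0.62)²
n = (4.461)²
n ≈ 19.90
Round up to the next whole number: n = 20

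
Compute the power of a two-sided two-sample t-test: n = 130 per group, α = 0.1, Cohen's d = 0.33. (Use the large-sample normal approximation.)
Power ≈ 0.85

Power calculation (two-sample t-test, normal approximation):
z_β = d · √(n/2) - z_{α/2}
z_β = 0.33 · √(130/2) - 1.645
z_β = 0.33 · 8.062 - 1.645
z_β = 1.016

Power = Φ(z_β) = Φ(1.016) ≈ 0.845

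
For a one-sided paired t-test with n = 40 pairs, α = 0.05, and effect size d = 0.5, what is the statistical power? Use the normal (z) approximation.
Power ≈ 0.94

Power calculation (paired t-test, normal approximation):
z_β = d · √n - z_α
z_β = 0.5 · √40 - 1.645
z_β = 0.5 · 6.325 - 1.645
z_β = 1.517

Power = Φ(z_β) = Φ(1.517) ≈ 0.935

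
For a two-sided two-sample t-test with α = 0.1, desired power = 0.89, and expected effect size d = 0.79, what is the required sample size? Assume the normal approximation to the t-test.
n = 27 per group

Sample size formula (two-sample t-test, normal approximation):
n = 2 · ((z_{α/2} + z_β) / d)²

z_{α/2} = 1.645 (for α = 0.1, two-sided)
z_β = 1.227 (for power = 0.89)
d = 0.79

n = 2 · ((1.645 + 1.227) / 0.79)²
n = 2 · (3.635)²
n ≈ 26.43
Round up to the next whole number: n = 27 per group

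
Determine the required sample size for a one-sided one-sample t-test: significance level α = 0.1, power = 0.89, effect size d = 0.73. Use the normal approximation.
n = 12

Sample size formula (one-sample t-test, normal approximation):
n = ((z_α + z_β) / d)²

z_α = 1.282 (for α = 0.1, one-sided)
z_β = 1.227 (for power = 0.89)
d = 0.73

n = ((1.282 + 1.227) / 0.73)²
n = (3.437)²
n ≈ 11.81
Round up to the next whole number: n = 12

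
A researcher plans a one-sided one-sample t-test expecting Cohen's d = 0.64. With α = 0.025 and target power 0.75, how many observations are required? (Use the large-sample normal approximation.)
n = 17

Sample size formula (one-sample t-test, normal approximation):
n = ((z_α + z_β) / d)²

z_α = 1.960 (for α = 0.025, one-sided)
z_β = 0.674 (for power = 0.75)
d = 0.64

n = ((1.960 + 0.674) / 0.64)²
n = (4.116)²
n ≈ 16.94
Round up to the next whole number: n = 17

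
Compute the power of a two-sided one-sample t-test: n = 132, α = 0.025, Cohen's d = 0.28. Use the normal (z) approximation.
Power ≈ 0.84

Power calculation (one-sample t-test, normal approximation):
z_β = d · √n - z_{α/2}
z_β = 0.28 · √132 - 2.241
z_β = 0.28 · 11.489 - 2.241
z_β = 0.976

Power = Φ(z_β) = Φ(0.976) ≈ 0.835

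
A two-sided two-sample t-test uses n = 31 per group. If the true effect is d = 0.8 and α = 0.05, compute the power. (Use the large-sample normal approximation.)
Power ≈ 0.88

Power calculation (two-sample t-test, normal approximation):
z_β = d · √(n/2) - z_{α/2}
z_β = 0.8 · √(31/2) - 1.960
z_β = 0.8 · 3.937 - 1.960
z_β = 1.190

Power = Φ(z_β) = Φ(1.190) ≈ 0.883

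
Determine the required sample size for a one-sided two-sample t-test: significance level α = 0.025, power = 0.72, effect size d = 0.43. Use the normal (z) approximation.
n = 70 per group

Sample size formula (two-sample t-test, normal approximation):
n = 2 · ((z_α + z_β) / d)²

z_α = 1.960 (for α = 0.025, one-sided)
z_β = 0.583 (for power = 0.72)
d = 0.43

n = 2 · ((1.960 + 0.583) / 0.43)²
n = 2 · (5.914)²
n ≈ 69.95
Round up to the next whole number: n = 70 per group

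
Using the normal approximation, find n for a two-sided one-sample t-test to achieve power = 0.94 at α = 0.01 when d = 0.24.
n = 297

Sample size formula (one-sample t-test, normal approximation):
n = ((z_{α/2} + z_β) / d)²

z_{α/2} = 2.576 (for α = 0.01, two-sided)
z_β = 1.555 (for power = 0.94)
d = 0.24

n = ((2.576 + 1.555) / 0.24)²
n = (17.213)²
n ≈ 296.29
Round up to the next whole number: n = 297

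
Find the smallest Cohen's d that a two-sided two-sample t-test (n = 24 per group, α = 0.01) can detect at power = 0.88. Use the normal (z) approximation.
d ≈ 1.08

Minimum detectable effect (two-sample t-test, normal approximation):
d = (z_{α/2} + z_β) / √(n/2)
d = (2.576 + 1.175) / √(24/2)
d = 3.751 / 3.464
d ≈ 1.08

By Cohen's convention (0.2 small / 0.5 medium / 0.8 large): large effect.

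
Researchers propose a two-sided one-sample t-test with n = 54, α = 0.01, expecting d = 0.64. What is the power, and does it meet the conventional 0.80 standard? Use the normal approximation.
Power ≈ 0.98; the study is adequately powered (power ≥ 0.80)

Power calculation (one-sample t-test, normal approximation):
z_β = d · √n - z_{α/2}
z_β = 0.64 · √54 - 2.576
z_β = 0.64 · 7.348 - 2.576
z_β = 2.127

Power = Φ(z_β) = Φ(2.127) ≈ 0.983

Effect size d = 0.64 is medium by Cohen's convention (0.2/0.5/0.8).

Threshold: power ≥ 0.80 is conventionally adequate.
Power ≈ 0.98 → the study is adequately powered (power ≥ 0.80).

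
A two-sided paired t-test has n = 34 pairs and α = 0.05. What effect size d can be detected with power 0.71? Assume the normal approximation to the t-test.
d ≈ 0.43

Minimum detectable effect (paired t-test, normal approximation):
d = (z_{α/2} + z_β) / √n
d = (1.960 + 0.553) / √34
d = 2.513 / 5.831
d ≈ 0.43

By Cohen's convention (0.2 small / 0.5 medium / 0.8 large): small effect.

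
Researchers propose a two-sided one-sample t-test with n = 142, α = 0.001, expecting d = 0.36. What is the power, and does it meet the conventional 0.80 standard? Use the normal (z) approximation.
Power ≈ 0.84; the study is adequately powered (power ≥ 0.80)

Power calculation (one-sample t-test, normal approximation):
z_β = d · √n - z_{α/2}
z_β = 0.36 · √142 - 3.291
z_β = 0.36 · 11.916 - 3.291
z_β = 0.999

Power = Φ(z_β) = Φ(0.999) ≈ 0.841

Effect size d = 0.36 is small by Cohen's convention (0.2/0.5/0.8).

Threshold: power ≥ 0.80 is conventionally adequate.
Power ≈ 0.84 → the study is adequately powered (power ≥ 0.80).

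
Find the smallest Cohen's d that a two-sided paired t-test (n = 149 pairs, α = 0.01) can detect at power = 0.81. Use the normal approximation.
d ≈ 0.28

Minimum detectable effect (paired t-test, normal approximation):
d = (z_{α/2} + z_β) / √n
d = (2.576 + 0.878) / √149
d = 3.454 / 12.207
d ≈ 0.28

By Cohen's convention (0.2 small / 0.5 medium / 0.8 large): small effect.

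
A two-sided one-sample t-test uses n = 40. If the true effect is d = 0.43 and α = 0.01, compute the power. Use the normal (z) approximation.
Power ≈ 0.56

Power calculation (one-sample t-test, normal approximation):
z_β = d · √n - z_{α/2}
z_β = 0.43 · √40 - 2.576
z_β = 0.43 · 6.325 - 2.576
z_β = 0.144

Power = Φ(z_β) = Φ(0.144) ≈ 0.557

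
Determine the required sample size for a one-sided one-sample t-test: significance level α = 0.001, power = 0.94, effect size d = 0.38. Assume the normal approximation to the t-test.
n = 150

Sample size formula (one-sample t-test, normal approximation):
n = ((z_α + z_β) / d)²

z_α = 3.090 (for α = 0.001, one-sided)
z_β = 1.555 (for power = 0.94)
d = 0.38

n = ((3.090 + 1.555) / 0.38)²
n = (12.224)²
n ≈ 149.43
Round up to the next whole number: n = 150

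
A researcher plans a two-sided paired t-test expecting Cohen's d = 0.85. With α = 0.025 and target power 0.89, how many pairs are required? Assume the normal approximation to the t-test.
n = 17 pairs

Sample size formula (paired t-test, normal approximation):
n = ((z_{α/2} + z_β) / d)²

z_{α/2} = 2.241 (for α = 0.025, two-sided)
z_β = 1.227 (for power = 0.89)
d = 0.85

n = ((2.241 + 1.227) / 0.85)²
n = (4.080)²
n ≈ 16.65
Round up to the next whole number: n = 17 pairs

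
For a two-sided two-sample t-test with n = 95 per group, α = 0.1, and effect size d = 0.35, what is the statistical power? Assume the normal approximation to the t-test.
Power ≈ 0.78

Power calculation (two-sample t-test, normal approximation):
z_β = d · √(n/2) - z_{α/2}
z_β = 0.35 · √(95/2) - 1.645
z_β = 0.35 · 6.892 - 1.645
z_β = 0.767

Power = Φ(z_β) = Φ(0.767) ≈ 0.779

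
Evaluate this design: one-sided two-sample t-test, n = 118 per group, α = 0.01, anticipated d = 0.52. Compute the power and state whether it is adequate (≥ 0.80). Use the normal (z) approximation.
Power ≈ 0.95; the study is adequately powered (power ≥ 0.80)

Power calculation (two-sample t-test, normal approximation):
z_β = d · √(n/2) - z_α
z_β = 0.52 · √(118/2) - 2.326
z_β = 0.52 · 7.681 - 2.326
z_β = 1.668

Power = Φ(z_β) = Φ(1.668) ≈ 0.952

Effect size d = 0.52 is medium by Cohen's convention (0.2/0.5/0.8).

Threshold: power ≥ 0.80 is conventionally adequate.
Power ≈ 0.95 → the study is adequately powered (power ≥ 0.80).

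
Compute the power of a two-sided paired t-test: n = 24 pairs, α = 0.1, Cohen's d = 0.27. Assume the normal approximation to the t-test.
Power ≈ 0.37

Power calculation (paired t-test, normal approximation):
z_β = d · √n - z_{α/2}
z_β = 0.27 · √24 - 1.645
z_β = 0.27 · 4.899 - 1.645
z_β = -0.322

Power = Φ(z_β) = Φ(-0.322) ≈ 0.374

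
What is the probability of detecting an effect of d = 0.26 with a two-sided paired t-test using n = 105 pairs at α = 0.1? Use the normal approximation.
Power ≈ 0.85

Power calculation (paired t-test, normal approximation):
z_β = d · √n - z_{α/2}
z_β = 0.26 · √105 - 1.645
z_β = 0.26 · 10.247 - 1.645
z_β = 1.019

Power = Φ(z_β) = Φ(1.019) ≈ 0.846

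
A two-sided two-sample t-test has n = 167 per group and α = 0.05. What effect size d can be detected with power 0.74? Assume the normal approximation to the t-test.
d ≈ 0.28

Minimum detectable effect (two-sample t-test, normal approximation):
d = (z_{α/2} + z_β) / √(n/2)
d = (1.960 + 0.643) / √(167/2)
d = 2.603 / 9.138
d ≈ 0.28

By Cohen's convention (0.2 small / 0.5 medium / 0.8 large): small effect.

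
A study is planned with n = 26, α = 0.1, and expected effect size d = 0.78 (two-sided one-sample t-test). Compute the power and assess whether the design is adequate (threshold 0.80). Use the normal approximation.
Power ≈ 0.99; the study is adequately powered (power ≥ 0.80)

Power calculation (one-sample t-test, normal approximation):
z_β = d · √n - z_{α/2}
z_β = 0.78 · √26 - 1.645
z_β = 0.78 · 5.099 - 1.645
z_β = 2.332

Power = Φ(z_β) = Φ(2.332) ≈ 0.990

Effect size d = 0.78 is medium by Cohen's convention (0.2/0.5/0.8).

Threshold: power ≥ 0.80 is conventionally adequate.
Power ≈ 0.99 → the study is adequately powered (power ≥ 0.80).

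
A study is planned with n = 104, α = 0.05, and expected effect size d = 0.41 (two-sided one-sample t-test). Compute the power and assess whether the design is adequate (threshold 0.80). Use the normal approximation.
Power ≈ 0.99; the study is adequately powered (power ≥ 0.80)

Power calculation (one-sample t-test, normal approximation):
z_β = d · √n - z_{α/2}
z_β = 0.41 · √104 - 1.960
z_β = 0.41 · 10.198 - 1.960
z_β = 2.221

Power = Φ(z_β) = Φ(2.221) ≈ 0.987

Effect size d = 0.41 is small by Cohen's convention (0.2/0.5/0.8).

Threshold: power ≥ 0.80 is conventionally adequate.
Power ≈ 0.99 → the study is adequately powered (power ≥ 0.80).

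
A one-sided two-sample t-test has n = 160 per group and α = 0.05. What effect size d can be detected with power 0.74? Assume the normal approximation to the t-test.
d ≈ 0.26

Minimum detectable effect (two-sample t-test, normal approximation):
d = (z_α + z_β) / √(n/2)
d = (1.645 + 0.643) / √(160/2)
d = 2.288 / 8.944
d ≈ 0.26

By Cohen's convention (0.2 small / 0.5 medium / 0.8 large): small effect.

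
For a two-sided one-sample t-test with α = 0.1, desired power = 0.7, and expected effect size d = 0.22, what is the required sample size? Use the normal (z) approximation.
n = 98

Sample size formula (one-sample t-test, normal approximation):
n = ((z_{α/2} + z_β) / d)²

z_{α/2} = 1.645 (for α = 0.1, two-sided)
z_β = 0.524 (for power = 0.7)
d = 0.22

n = ((1.645 + 0.524) / 0.22)²
n = (9.859)²
n ≈ 97.20
Round up to the next whole number: n = 98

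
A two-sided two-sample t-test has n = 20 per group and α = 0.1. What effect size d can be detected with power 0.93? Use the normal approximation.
d ≈ 0.99

Minimum detectable effect (two-sample t-test, normal approximation):
d = (z_{α/2} + z_β) / √(n/2)
d = (1.645 + 1.476) / √(20/2)
d = 3.121 / 3.162
d ≈ 0.99

By Cohen's convention (0.2 small / 0.5 medium / 0.8 large): large effect.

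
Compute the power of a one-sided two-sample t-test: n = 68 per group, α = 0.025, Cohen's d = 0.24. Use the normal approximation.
Power ≈ 0.29

Power calculation (two-sample t-test, normal approximation):
z_β = d · √(n/2) - z_α
z_β = 0.24 · √(68/2) - 1.960
z_β = 0.24 · 5.831 - 1.960
z_β = -0.561

Power = Φ(z_β) = Φ(-0.561) ≈ 0.288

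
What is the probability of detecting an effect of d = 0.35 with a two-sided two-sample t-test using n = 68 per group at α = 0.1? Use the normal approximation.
Power ≈ 0.65

Power calculation (two-sample t-test, normal approximation):
z_β = d · √(n/2) - z_{α/2}
z_β = 0.35 · √(68/2) - 1.645
z_β = 0.35 · 5.831 - 1.645
z_β = 0.396

Power = Φ(z_β) = Φ(0.396) ≈ 0.654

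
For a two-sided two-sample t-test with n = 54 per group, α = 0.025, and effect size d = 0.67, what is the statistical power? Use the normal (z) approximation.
Power ≈ 0.89

Power calculation (two-sample t-test, normal approximation):
z_β = d · √(n/2) - z_{α/2}
z_β = 0.67 · √(54/2) - 2.241
z_β = 0.67 · 5.196 - 2.241
z_β = 1.240

Power = Φ(z_β) = Φ(1.240) ≈ 0.893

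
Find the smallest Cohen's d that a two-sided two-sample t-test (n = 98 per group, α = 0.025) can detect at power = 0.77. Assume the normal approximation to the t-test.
d ≈ 0.43

Minimum detectable effect (two-sample t-test, normal approximation):
d = (z_{α/2} + z_β) / √(n/2)
d = (2.241 + 0.739) / √(98/2)
d = 2.980 / 7.000
d ≈ 0.43

By Cohen's convention (0.2 small / 0.5 medium / 0.8 large): small effect.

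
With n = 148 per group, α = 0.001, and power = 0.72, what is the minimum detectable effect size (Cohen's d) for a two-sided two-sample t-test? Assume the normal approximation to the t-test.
d ≈ 0.45

Minimum detectable effect (two-sample t-test, normal approximation):
d = (z_{α/2} + z_β) / √(n/2)
d = (3.291 + 0.583) / √(148/2)
d = 3.873 / 8.602
d ≈ 0.45

By Cohen's convention (0.2 small / 0.5 medium / 0.8 large): small effect.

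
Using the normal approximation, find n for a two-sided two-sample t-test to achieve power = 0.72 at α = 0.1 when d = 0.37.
n = 73 per group

Sample size formula (two-sample t-test, normal approximation):
n = 2 · ((z_{α/2} + z_β) / d)²

z_{α/2} = 1.645 (for α = 0.1, two-sided)
z_β = 0.583 (for power = 0.72)
d = 0.37

n = 2 · ((1.645 + 0.583) / 0.37)²
n = 2 · (6.022)²
n ≈ 72.53
Round up to the next whole number: n = 73 per group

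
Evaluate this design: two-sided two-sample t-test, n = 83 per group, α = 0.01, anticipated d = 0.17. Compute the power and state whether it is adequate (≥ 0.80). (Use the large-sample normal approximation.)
Power ≈ 0.07; the study is underpowered (power < 0.80)

Power calculation (two-sample t-test, normal approximation):
z_β = d · √(n/2) - z_{α/2}
z_β = 0.17 · √(83/2) - 2.576
z_β = 0.17 · 6.442 - 2.576
z_β = -1.481

Power = Φ(z_β) = Φ(-1.481) ≈ 0.069

Effect size d = 0.17 is very small by Cohen's convention (0.2/0.5/0.8).

Threshold: power ≥ 0.80 is conventionally adequate.
Power ≈ 0.07 → the study is underpowered (power < 0.80).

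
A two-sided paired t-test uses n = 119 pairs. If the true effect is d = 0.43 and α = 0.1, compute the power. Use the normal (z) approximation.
Power ≈ 1.00

Power calculation (paired t-test, normal approximation):
z_β = d · √n - z_{α/2}
z_β = 0.43 · √119 - 1.645
z_β = 0.43 · 10.909 - 1.645
z_β = 3.046

Power = Φ(z_β) = Φ(3.046) ≈ 0.999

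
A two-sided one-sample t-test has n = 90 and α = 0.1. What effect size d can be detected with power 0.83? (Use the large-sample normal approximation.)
d ≈ 0.27

Minimum detectable effect (one-sample t-test, normal approximation):
d = (z_{α/2} + z_β) / √n
d = (1.645 + 0.954) / √90
d = 2.599 / 9.487
d ≈ 0.27

By Cohen's convention (0.2 small / 0.5 medium / 0.8 large): small effect.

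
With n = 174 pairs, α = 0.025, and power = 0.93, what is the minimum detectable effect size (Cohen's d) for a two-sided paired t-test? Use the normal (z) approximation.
d ≈ 0.28

Minimum detectable effect (paired t-test, normal approximation):
d = (z_{α/2} + z_β) / √n
d = (2.241 + 1.476) / √174
d = 3.717 / 13.191
d ≈ 0.28

By Cohen's convention (0.2 small / 0.5 medium / 0.8 large): small effect.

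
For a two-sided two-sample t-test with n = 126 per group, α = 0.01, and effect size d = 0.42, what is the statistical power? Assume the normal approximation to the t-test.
Power ≈ 0.78

Power calculation (two-sample t-test, normal approximation):
z_β = d · √(n/2) - z_{α/2}
z_β = 0.42 · √(126/2) - 2.576
z_β = 0.42 · 7.937 - 2.576
z_β = 0.758

Power = Φ(z_β) = Φ(0.758) ≈ 0.776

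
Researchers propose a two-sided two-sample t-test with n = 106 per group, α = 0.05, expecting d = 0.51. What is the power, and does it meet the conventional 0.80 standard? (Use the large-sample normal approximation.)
Power ≈ 0.96; the study is adequately powered (power ≥ 0.80)

Power calculation (two-sample t-test, normal approximation):
z_β = d · √(n/2) - z_{α/2}
z_β = 0.51 · √(106/2) - 1.960
z_β = 0.51 · 7.280 - 1.960
z_β = 1.753

Power = Φ(z_β) = Φ(1.753) ≈ 0.960

Effect size d = 0.51 is medium by Cohen's convention (0.2/0.5/0.8).

Threshold: power ≥ 0.80 is conventionally adequate.
Power ≈ 0.96 → the study is adequately powered (power ≥ 0.80).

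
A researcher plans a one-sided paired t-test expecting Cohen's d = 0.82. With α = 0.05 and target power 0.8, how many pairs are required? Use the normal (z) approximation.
n = 10 pairs

Sample size formula (paired t-test, normal approximation):
n = ((z_α + z_β) / d)²

z_α = 1.645 (for α = 0.05, one-sided)
z_β = 0.842 (for power = 0.8)
d = 0.82

n = ((1.645 + 0.842) / 0.82)²
n = (3.033)²
n ≈ 9.20
Round up to the next whole number: n = 10 pairs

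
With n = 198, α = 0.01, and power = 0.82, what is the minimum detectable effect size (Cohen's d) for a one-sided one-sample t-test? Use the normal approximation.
d ≈ 0.23

Minimum detectable effect (one-sample t-test, normal approximation):
d = (z_α + z_β) / √n
d = (2.326 + 0.915) / √198
d = 3.242 / 14.071
d ≈ 0.23

By Cohen's convention (0.2 small / 0.5 medium / 0.8 large): small effect.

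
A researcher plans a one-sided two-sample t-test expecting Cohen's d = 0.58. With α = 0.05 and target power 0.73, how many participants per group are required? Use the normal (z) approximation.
n = 31 per group

Sample size formula (two-sample t-test, normal approximation):
n = 2 · ((z_α + z_β) / d)²

z_α = 1.645 (for α = 0.05, one-sided)
z_β = 0.613 (for power = 0.73)
d = 0.58

n = 2 · ((1.645 + 0.613) / 0.58)²
n = 2 · (3.893)²
n ≈ 30.31
Round up to the next whole number: n = 31 per group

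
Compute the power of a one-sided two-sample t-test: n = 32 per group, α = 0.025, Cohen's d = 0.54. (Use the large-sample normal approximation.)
Power ≈ 0.58

Power calculation (two-sample t-test, normal approximation):
z_β = d · √(n/2) - z_α
z_β = 0.54 · √(32/2) - 1.960
z_β = 0.54 · 4.000 - 1.960
z_β = 0.200

Power = Φ(z_β) = Φ(0.200) ≈ 0.579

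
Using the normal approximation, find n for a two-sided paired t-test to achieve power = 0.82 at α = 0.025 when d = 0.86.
n = 14 pairs

Sample size formula (paired t-test, normal approximation):
n = ((z_{α/2} + z_β) / d)²

z_{α/2} = 2.241 (for α = 0.025, two-sided)
z_β = 0.915 (for power = 0.82)
d = 0.86

n = ((2.241 + 0.915) / 0.86)²
n = (3.670)²
n ≈ 13.47
Round up to the next whole number: n = 14 pairs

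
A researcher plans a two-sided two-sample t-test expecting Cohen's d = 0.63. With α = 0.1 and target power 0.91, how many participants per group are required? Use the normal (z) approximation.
n = 45 per group

Sample size formula (two-sample t-test, normal approximation):
n = 2 · ((z_{α/2} + z_β) / d)²

z_{α/2} = 1.645 (for α = 0.1, two-sided)
z_β = 1.341 (for power = 0.91)
d = 0.63

n = 2 · ((1.645 + 1.341) / 0.63)²
n = 2 · (4.740)²
n ≈ 44.94
Round up to the next whole number: n = 45 per group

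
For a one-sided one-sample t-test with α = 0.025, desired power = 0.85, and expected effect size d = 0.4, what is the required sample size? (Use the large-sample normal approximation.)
n = 57

Sample size formula (one-sample t-test, normal approximation):
n = ((z_α + z_β) / d)²

z_α = 1.960 (for α = 0.025, one-sided)
z_β = 1.036 (for power = 0.85)
d = 0.4

n = ((1.960 + 1.036) / 0.4)²
n = (7.490)²
n ≈ 56.10
Round up to the next whole number: n = 57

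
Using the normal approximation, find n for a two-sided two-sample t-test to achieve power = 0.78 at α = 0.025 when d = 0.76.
n = 32 per group

Sample size formula (two-sample t-test, normal approximation):
n = 2 · ((z_{α/2} + z_β) / d)²

z_{α/2} = 2.241 (for α = 0.025, two-sided)
z_β = 0.772 (for power = 0.78)
d = 0.76

n = 2 · ((2.241 + 0.772) / 0.76)²
n = 2 · (3.964)²
n ≈ 31.43
Round up to the next whole number: n = 32 per group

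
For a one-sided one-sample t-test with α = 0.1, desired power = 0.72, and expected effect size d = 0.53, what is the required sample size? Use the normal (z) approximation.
n = 13

Sample size formula (one-sample t-test, normal approximation):
n = ((z_α + z_β) / d)²

z_α = 1.282 (for α = 0.1, one-sided)
z_β = 0.583 (for power = 0.72)
d = 0.53

n = ((1.282 + 0.583) / 0.53)²
n = (3.519)²
n ≈ 12.38
Round up to the next whole number: n = 13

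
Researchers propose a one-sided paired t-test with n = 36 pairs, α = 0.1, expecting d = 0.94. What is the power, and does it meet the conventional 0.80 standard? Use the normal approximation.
Power ≈ 1.00; the study is adequately powered (power ≥ 0.80)

Power calculation (paired t-test, normal approximation):
z_β = d · √n - z_α
z_β = 0.94 · √36 - 1.282
z_β = 0.94 · 6.000 - 1.282
z_β = 4.358

Power = Φ(z_β) = Φ(4.358) ≈ 1.000

Effect size d = 0.94 is large by Cohen's convention (0.2/0.5/0.8).

Threshold: power ≥ 0.80 is conventionally adequate.
Power ≈ 1.00 → the study is adequately powered (power ≥ 0.80).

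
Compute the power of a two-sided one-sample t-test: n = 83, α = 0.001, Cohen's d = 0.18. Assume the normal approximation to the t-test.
Power ≈ 0.05

Power calculation (one-sample t-test, normal approximation):
z_β = d · √n - z_{α/2}
z_β = 0.18 · √83 - 3.291
z_β = 0.18 · 9.110 - 3.291
z_β = -1.651

Power = Φ(z_β) = Φ(-1.651) ≈ 0.049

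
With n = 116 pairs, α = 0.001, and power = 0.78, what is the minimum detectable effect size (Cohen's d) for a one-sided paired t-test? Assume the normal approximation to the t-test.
d ≈ 0.36

Minimum detectable effect (paired t-test, normal approximation):
d = (z_α + z_β) / √n
d = (3.090 + 0.772) / √116
d = 3.862 / 10.770
d ≈ 0.36

By Cohen's convention (0.2 small / 0.5 medium / 0.8 large): small effect.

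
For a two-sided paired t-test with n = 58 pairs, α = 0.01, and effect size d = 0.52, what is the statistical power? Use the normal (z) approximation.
Power ≈ 0.92

Power calculation (paired t-test, normal approximation):
z_β = d · √n - z_{α/2}
z_β = 0.52 · √58 - 2.576
z_β = 0.52 · 7.616 - 2.576
z_β = 1.384

Power = Φ(z_β) = Φ(1.384) ≈ 0.917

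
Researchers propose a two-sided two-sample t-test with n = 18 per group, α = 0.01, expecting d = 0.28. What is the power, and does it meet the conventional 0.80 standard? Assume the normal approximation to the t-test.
Power ≈ 0.04; the study is underpowered (power < 0.80)

Power calculation (two-sample t-test, normal approximation):
z_β = d · √(n/2) - z_{α/2}
z_β = 0.28 · √(18/2) - 2.576
z_β = 0.28 · 3.000 - 2.576
z_β = -1.736

Power = Φ(z_β) = Φ(-1.736) ≈ 0.041

Effect size d = 0.28 is small by Cohen's convention (0.2/0.5/0.8).

Threshold: power ≥ 0.80 is conventionally adequate.
Power ≈ 0.04 → the study is underpowered (power < 0.80).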